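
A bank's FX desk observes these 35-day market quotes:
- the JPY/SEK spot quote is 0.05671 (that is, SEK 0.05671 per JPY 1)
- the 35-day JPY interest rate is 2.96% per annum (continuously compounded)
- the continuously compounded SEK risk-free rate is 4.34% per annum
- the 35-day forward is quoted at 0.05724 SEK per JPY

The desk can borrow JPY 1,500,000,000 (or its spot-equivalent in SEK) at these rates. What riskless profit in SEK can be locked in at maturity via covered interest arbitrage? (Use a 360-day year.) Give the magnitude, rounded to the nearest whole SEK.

T = 35/360 years.
Invest the JPY and cover forward: 1,500,000,000 × 1.0028819226 × 0.05724 = SEK 86,107,441.87.
Convert at spot and invest in SEK: 1,500,000,000 × 0.05671 × 1.0042283588 = SEK 85,424,685.34.
The quoted forward overvalues JPY, so borrow SEK, buy JPY at spot, deposit the JPY at 2.96%, and sell the proceeds forward at 0.05724.
The gap between the two covered legs is SEK 682,757.

SEK 682,757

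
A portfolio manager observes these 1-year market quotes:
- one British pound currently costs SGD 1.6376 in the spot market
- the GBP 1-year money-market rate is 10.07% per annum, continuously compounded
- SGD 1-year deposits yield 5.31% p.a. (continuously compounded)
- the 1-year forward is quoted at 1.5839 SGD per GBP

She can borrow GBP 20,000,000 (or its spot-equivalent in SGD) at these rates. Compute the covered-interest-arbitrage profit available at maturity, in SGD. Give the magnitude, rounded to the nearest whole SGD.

SGD 495,986

T = 1 year.
Invest the GBP and cover forward: 20,000,000 × 1.1059448085 × 1.5839 = SGD 35,034,119.64.
Convert at spot and invest in SGD: 20,000,000 × 1.6376 × 1.0545350934 = SGD 34,538,133.38.
The quoted forward overvalues GBP, so borrow SGD, buy GBP at spot, deposit the GBP at 10.07%, and sell the proceeds forward at 1.5839.
Arbitrage profit = |35,034,119.64 − 34,538,133.38| = SGD 495,986.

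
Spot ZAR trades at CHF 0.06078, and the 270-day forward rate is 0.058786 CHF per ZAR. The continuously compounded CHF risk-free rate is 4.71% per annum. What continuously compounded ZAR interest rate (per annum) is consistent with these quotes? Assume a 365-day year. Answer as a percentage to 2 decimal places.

9.22%

T = 270/365 years.
CIP gives F = S · g_CHF/g_ZAR, so g_CHF/g_ZAR = 0.058786/0.06078 = 0.9671932.
CHF growth factor: e^(0.0471×270/365) = 1.0354552.
That pins the ZAR growth at 1.0705774.
Take logs: ln 1.0705774 / (270/365) = 0.092194, so 9.22%.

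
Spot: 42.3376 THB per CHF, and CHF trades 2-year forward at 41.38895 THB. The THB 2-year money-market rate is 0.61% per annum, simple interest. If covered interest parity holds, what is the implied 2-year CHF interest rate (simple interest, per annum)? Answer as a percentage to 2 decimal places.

1.77%

T = 2 years.
CIP gives F = S · g_THB/g_CHF, so g_THB/g_CHF = 41.38895/42.3376 = 0.9775932.
The THB side grows by 1 + 0.0061×2 = 1.012200.
That pins the CHF growth at 1.035400.
r = (1.035400 − 1)/2 = 0.017700 → 1.77%.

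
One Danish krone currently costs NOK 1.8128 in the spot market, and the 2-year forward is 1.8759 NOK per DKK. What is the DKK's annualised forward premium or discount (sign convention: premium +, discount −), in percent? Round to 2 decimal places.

T = 2 years.
(F − S)/S = (1.8759 − 1.8128)/1.8128 = 0.0348080.
Per annum: 0.0348080 / 2 = 0.017404 = 1.74%.

+1.74%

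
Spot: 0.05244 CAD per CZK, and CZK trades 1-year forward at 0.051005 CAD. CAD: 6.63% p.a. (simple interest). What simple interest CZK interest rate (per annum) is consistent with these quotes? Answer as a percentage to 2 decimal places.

9.63%

T = 1 year.
F/S = 0.051005/0.05244 = 0.9726354 = (growth of CAD) / (growth of CZK).
The CAD side grows by 1 + 0.0663×1 = 1.066300.
Hence g_CZK = 1.0962998.
r = (1.0962998 − 1)/1 = 0.096300 → 9.63%.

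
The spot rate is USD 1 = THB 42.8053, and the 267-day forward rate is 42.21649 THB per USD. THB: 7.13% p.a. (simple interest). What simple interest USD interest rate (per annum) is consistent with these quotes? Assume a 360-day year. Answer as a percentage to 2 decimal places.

T = 267/360 years.
CIP gives F = S · g_THB/g_USD, so g_THB/g_USD = 42.21649/42.8053 = 0.9862445.
THB growth factor: 1 + 0.0713×267/360 = 1.0528808.
So the USD growth factor = 1.0675657.
r = (1.0675657 − 1)/(267/360) = 0.091100 → 9.11%.

9.11%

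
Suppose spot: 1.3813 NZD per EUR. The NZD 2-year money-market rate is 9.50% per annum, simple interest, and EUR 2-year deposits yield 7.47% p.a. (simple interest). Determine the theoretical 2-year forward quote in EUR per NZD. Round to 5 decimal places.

0.69926

T = 2 years.
NZD growth factor: 1 + 0.0950×2 = 1.190000.
EUR growth factor: 1 + 0.0747×2 = 1.149400.
So F = 1.3813 × 1.190000 / 1.149400 = 1.430091 (NZD/EUR).
Invert for EUR per NZD: 1 / 1.430091 = 0.69926.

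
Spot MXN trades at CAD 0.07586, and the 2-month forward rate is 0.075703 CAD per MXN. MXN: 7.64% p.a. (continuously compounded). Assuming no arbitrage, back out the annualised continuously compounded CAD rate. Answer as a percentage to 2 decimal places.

6.40%

T = 2/12 years.
CIP gives F = S · g_CAD/g_MXN, so g_CAD/g_MXN = 0.075703/0.07586 = 0.9979304.
MXN growth factor: e^(0.0764×2/12) = 1.0128147.
Hence g_CAD = 1.0107186.
Take logs: ln 1.0107186 / (2/12) = 0.063969, so 6.40%.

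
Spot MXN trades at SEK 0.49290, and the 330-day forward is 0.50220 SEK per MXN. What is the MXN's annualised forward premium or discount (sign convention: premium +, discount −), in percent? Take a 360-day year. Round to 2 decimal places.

+2.06%

T = 330/360 years.
Period premium: (0.50220 − 0.4929)/0.4929 = 0.0188679.
Annualise by dividing by T: 0.0188679 / (330/360) = 0.020583 → 2.06%.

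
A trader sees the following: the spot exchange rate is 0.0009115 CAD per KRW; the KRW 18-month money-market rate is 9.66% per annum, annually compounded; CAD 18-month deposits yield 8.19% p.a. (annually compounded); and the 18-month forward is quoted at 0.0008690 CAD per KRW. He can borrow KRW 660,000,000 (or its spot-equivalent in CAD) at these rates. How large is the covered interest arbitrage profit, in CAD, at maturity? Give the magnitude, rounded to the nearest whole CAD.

CAD 18,367

T = 18/12 years.
Keep in KRW, deliver into the forward: 660,000,000·1.14834494·0.0008690 = CAD 658,621.76.
Swap to CAD now, deposit: 660,000,000·0.0009115·1.12533203 = CAD 676,988.50.
The quoted forward undervalues KRW, so borrow KRW, convert to CAD at spot, deposit the CAD at 8.19%, and buy KRW forward at 0.0008690 to cover the loan.
The gap between the two covered legs is CAD 18,367.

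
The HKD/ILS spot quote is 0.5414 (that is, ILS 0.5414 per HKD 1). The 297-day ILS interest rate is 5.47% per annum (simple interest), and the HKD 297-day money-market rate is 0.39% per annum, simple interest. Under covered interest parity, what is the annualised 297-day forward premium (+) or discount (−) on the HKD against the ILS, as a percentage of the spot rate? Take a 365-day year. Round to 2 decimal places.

T = 297/365 years.
CIP forward (ILS per HKD) = 0.5414 × 1.0445093/1.0031734 = 0.5637085.
(F − S)/S ÷ T = (0.5637085 − 0.5414)/0.5414/(297/365) = 0.050639 → 5.06%.

+5.06%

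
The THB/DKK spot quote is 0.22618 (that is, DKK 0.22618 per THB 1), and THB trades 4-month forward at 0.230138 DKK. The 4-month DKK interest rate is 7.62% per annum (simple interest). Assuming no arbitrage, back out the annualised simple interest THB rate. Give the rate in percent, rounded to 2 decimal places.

2.33%

T = 4/12 years.
CIP gives F = S · g_DKK/g_THB, so g_DKK/g_THB = 0.230138/0.22618 = 1.0174993.
DKK growth factor: 1 + 0.0762×4/12 = 1.025400.
So the THB growth factor = 1.0077648.
r = (1.0077648 − 1)/(4/12) = 0.023294 → 2.33%.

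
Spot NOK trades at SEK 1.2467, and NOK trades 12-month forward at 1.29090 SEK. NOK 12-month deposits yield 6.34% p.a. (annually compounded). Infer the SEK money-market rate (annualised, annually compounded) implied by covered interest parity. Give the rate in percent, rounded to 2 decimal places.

T = 1 year.
CIP gives F = S · g_SEK/g_NOK, so g_SEK/g_NOK = 1.2909/1.2467 = 1.0354536.
The NOK side grows by (1 + 0.0634)^1 = 1.063400.
That pins the SEK growth at 1.1011014.
Annualise: 1.1011014^(1/1) − 1 = 0.101101 = 10.11%.

10.11%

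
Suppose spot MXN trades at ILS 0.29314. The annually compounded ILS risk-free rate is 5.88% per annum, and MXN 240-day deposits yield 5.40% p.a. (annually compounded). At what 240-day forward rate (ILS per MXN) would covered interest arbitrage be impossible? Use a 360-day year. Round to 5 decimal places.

T = 240/360 years.
Growth of 1 ILS over T: (1 + 0.0588)^(240/360) = 1.0388255.
Growth of 1 MXN over T: (1 + 0.0540)^(240/360) = 1.0356835.
CIP: F = S · (grow ILS)/(grow MXN) = 0.29314 × 1.0388255/1.0356835 = 0.2940293 ILS per MXN.

0.29403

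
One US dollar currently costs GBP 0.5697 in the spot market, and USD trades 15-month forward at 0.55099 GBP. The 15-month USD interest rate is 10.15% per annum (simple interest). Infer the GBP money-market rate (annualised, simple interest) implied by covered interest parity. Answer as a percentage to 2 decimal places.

7.19%

T = 15/12 years.
CIP gives F = S · g_GBP/g_USD, so g_GBP/g_USD = 0.55099/0.5697 = 0.9671582.
USD growth factor: 1 + 0.1015×15/12 = 1.126875.
Hence g_GBP = 1.0898664.
r = (1.0898664 − 1)/(15/12) = 0.071893 → 7.19%.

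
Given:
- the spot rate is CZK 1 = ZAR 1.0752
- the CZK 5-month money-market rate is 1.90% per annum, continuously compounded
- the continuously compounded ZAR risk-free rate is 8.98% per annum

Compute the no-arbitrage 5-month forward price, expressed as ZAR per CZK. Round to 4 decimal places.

T = 5/12 years.
ZAR growth factor: e^(0.0898×5/12) = 1.0381255.
CZK accumulates by e^(0.0190×5/12) = 1.0079481.
So F = 1.0752 × 1.0381255 / 1.0079481 = 1.107391 (ZAR/CZK).

1.1074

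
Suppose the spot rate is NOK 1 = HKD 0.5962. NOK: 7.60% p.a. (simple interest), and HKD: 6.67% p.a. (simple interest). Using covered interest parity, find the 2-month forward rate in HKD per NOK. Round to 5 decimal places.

T = 2/12 years.
HKD accumulates by 1 + 0.0667×2/12 = 1.0111167.
Growth of 1 NOK over T: 1 + 0.0760×2/12 = 1.0126667.
Forward (HKD per NOK) = 0.5962 × 1.0111167 / 1.0126667 = 0.5952874.

0.59529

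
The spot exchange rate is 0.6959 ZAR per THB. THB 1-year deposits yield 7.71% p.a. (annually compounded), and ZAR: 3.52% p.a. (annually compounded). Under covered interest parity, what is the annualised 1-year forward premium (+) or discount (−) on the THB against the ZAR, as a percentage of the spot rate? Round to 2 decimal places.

-3.89%

T = 1 year.
F = S · g_ZAR/g_THB = 0.6959 × 1.035200/1.077100 = 0.6688290.
(F − S)/S ÷ T = (0.6688290 − 0.6959)/0.6959/1 = -0.038901 → -3.89%.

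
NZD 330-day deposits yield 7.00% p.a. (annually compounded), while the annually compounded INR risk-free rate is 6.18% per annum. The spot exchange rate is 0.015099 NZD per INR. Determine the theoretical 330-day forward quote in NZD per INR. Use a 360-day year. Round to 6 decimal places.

T = 330/360 years.
NZD growth factor: (1 + 0.0700)^(330/360) = 1.0639841.
INR growth factor: (1 + 0.0618)^(330/360) = 1.0565073.
So F = 0.015099 × 1.0639841 / 1.0565073 = 0.01520585 (NZD/INR).

0.015206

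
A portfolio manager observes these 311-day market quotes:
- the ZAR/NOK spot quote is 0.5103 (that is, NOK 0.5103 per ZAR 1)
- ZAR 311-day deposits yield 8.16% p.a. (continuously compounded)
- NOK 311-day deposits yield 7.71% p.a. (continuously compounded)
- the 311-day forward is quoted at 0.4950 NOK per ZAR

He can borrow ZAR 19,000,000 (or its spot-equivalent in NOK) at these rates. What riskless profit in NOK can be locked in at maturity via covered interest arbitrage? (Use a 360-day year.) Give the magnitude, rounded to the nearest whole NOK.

NOK 271,566

T = 311/360 years.
Invest the ZAR and cover forward: 19,000,000 × 1.073037416 × 0.4950 = NOK 10,091,916.90.
Convert at spot and invest in NOK: 19,000,000 × 0.5103 × 1.068874081 = NOK 10,363,482.43.
The quoted forward undervalues ZAR, so borrow ZAR, convert to NOK at spot, deposit the NOK at 7.71%, and buy ZAR forward at 0.4950 to cover the loan.
Profit = 10,363,482.43 − 10,091,916.90 = NOK 271,566.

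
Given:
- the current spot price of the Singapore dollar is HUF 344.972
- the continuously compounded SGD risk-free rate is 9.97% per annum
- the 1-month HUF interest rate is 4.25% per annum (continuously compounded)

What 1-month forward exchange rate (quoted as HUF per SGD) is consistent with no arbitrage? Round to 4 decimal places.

343.3315

T = 1/12 years.
Growth of 1 HUF over T: e^(0.0425×1/12) = 1.003547946.
Growth of 1 SGD over T: e^(0.0997×1/12) = 1.008342943.
CIP: F = S · (grow HUF)/(grow SGD) = 344.972 × 1.003547946/1.008342943 = 343.331547 HUF per SGD.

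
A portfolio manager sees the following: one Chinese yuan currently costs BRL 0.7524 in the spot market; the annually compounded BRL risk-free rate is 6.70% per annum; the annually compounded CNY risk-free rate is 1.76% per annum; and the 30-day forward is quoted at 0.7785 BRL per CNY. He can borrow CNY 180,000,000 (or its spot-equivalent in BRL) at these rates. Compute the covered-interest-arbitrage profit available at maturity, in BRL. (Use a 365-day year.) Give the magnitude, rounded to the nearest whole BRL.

BRL 4,175,280

T = 30/365 years.
Keep in CNY, deliver into the forward: 180,000,000·1.00143502156·0.7785 = BRL 140,331,089.57.
Swap to BRL now, deposit: 180,000,000·0.7524·1.00534444778 = BRL 136,155,809.25.
The quoted forward overvalues CNY, so borrow BRL, buy CNY at spot, deposit the CNY at 1.76%, and sell the proceeds forward at 0.7785.
Arbitrage profit = |140,331,089.57 − 136,155,809.25| = BRL 4,175,280.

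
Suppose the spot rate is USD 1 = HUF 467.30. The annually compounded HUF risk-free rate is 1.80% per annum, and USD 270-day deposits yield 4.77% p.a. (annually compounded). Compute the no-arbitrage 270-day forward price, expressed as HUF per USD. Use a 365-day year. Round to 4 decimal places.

T = 270/365 years.
HUF growth factor: (1 + 0.0180)^(270/365) = 1.013284112.
Growth of 1 USD over T: (1 + 0.0477)^(270/365) = 1.035070173.
CIP: F = S · (grow HUF)/(grow USD) = 467.3 × 1.013284112/1.035070173 = 457.464313 HUF per USD.

457.4643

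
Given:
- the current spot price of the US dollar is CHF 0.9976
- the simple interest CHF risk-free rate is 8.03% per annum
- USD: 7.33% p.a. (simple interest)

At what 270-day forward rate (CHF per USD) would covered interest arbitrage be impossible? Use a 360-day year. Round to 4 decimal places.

1.0026

T = 270/360 years.
CHF accumulates by 1 + 0.0803×270/360 = 1.060225.
USD accumulates by 1 + 0.0733×270/360 = 1.054975.
So F = 0.9976 × 1.060225 / 1.054975 = 1.002564 (CHF/USD).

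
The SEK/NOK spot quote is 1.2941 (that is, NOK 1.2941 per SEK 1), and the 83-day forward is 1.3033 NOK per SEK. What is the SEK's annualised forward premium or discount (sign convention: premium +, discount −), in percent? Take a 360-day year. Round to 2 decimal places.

+3.08%

T = 83/360 years.
(F − S)/S = (1.3033 − 1.2941)/1.2941 = 0.0071092.
Annualise by dividing by T: 0.0071092 / (83/360) = 0.030835 → 3.08%.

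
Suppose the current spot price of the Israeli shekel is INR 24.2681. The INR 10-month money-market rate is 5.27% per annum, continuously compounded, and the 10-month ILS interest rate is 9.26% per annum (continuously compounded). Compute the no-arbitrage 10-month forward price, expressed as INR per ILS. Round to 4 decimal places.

23.4745

T = 10/12 years.
Growth of 1 INR over T: e^(0.0527×10/12) = 1.04489528.
ILS growth factor: e^(0.0926×10/12) = 1.0802221.
CIP: F = S · (grow INR)/(grow ILS) = 24.2681 × 1.04489528/1.0802221 = 23.474453 INR per ILS.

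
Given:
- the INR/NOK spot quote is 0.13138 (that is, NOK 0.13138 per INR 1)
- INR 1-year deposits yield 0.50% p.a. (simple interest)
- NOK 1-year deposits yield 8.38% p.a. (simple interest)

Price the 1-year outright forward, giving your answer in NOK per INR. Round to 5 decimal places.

T = 1 year.
Growth of 1 NOK over T: 1 + 0.0838×1 = 1.083800.
INR growth factor: 1 + 0.0050×1 = 1.005000.
Forward (NOK per INR) = 0.13138 × 1.083800 / 1.005000 = 0.1416812.

0.14168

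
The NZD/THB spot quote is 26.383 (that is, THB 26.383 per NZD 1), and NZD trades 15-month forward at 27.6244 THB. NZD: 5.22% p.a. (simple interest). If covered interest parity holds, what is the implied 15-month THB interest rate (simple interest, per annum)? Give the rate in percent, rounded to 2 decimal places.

T = 15/12 years.
By CIP, F/S equals the THB-to-NZD growth ratio: 27.6244/26.383 = 1.0470530.
The NZD side grows by 1 + 0.0522×15/12 = 1.065250.
Hence g_THB = 1.1153732.
r = (1.1153732 − 1)/(15/12) = 0.092299 → 9.23%.

9.23%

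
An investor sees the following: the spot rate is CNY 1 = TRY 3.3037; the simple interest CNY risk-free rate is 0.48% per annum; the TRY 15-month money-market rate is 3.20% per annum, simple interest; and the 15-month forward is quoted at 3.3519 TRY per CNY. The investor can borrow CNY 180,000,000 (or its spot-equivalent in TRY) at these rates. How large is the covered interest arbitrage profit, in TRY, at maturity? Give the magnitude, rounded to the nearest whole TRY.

T = 15/12 years.
Invest the CNY and cover forward: 180,000,000 × 1.006000 × 3.3519 = TRY 606,962,052.00.
Convert at spot and invest in TRY: 180,000,000 × 3.3037 × 1.040000 = TRY 618,452,640.00.
The quoted forward undervalues CNY, so borrow CNY, convert to TRY at spot, deposit the TRY at 3.20%, and buy CNY forward at 3.3519 to cover the loan.
Arbitrage profit = |606,962,052.00 − 618,452,640.00| = TRY 11,490,588.

TRY 11,490,588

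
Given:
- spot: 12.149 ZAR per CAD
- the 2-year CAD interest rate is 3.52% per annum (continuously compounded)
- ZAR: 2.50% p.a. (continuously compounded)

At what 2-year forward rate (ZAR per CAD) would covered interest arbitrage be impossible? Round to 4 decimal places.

11.9037

T = 2 years.
ZAR growth factor: e^(0.0250×2) = 1.0512711.
Growth of 1 CAD over T: e^(0.0352×2) = 1.07293727.
Forward (ZAR per CAD) = 12.149 × 1.0512711 / 1.07293727 = 11.903671.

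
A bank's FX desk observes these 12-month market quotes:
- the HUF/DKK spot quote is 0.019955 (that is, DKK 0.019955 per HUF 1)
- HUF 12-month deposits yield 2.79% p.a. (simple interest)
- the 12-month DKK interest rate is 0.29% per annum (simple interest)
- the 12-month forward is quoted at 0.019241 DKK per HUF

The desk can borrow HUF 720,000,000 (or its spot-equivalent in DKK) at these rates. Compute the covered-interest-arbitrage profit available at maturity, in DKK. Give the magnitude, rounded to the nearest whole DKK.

T = 1 year.
Keep in HUF, deliver into the forward: 720,000,000·1.027900·0.019241 = DKK 14,240,033.21.
Swap to DKK now, deposit: 720,000,000·0.019955·1.002900 = DKK 14,409,266.04.
The quoted forward undervalues HUF, so borrow HUF, convert to DKK at spot, deposit the DKK at 0.29%, and buy HUF forward at 0.019241 to cover the loan.
The gap between the two covered legs is DKK 169,233.

DKK 169,233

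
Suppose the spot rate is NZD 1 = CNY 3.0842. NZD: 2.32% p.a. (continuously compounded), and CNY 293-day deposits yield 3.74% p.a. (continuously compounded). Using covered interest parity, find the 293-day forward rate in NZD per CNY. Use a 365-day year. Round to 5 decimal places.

0.32056

T = 293/365 years.
CNY accumulates by e^(0.0374×293/365) = 1.0304777.
Growth of 1 NZD over T: e^(0.0232×293/365) = 1.0187981.
Forward (CNY per NZD) = 3.0842 × 1.0304777 / 1.0187981 = 3.119558.
Quoted the other way: 1/3.119558 = 0.32056 NZD per CNY.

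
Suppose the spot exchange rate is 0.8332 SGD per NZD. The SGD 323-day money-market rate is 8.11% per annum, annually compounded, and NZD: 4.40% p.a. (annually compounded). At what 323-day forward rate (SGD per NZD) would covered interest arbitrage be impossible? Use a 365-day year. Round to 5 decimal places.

0.85935

T = 323/365 years.
SGD growth factor: (1 + 0.0811)^(323/365) = 1.0714428.
Growth of 1 NZD over T: (1 + 0.0440)^(323/365) = 1.038840.
CIP: F = S · (grow SGD)/(grow NZD) = 0.8332 × 1.0714428/1.038840 = 0.8593490 SGD per NZD.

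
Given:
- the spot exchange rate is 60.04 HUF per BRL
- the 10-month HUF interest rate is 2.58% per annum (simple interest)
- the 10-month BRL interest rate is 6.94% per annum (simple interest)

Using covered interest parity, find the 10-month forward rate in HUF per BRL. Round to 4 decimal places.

57.9778

T = 10/12 years.
Growth of 1 HUF over T: 1 + 0.0258×10/12 = 1.021500.
Growth of 1 BRL over T: 1 + 0.0694×10/12 = 1.05783333.
Forward (HUF per BRL) = 60.04 × 1.021500 / 1.05783333 = 57.977810.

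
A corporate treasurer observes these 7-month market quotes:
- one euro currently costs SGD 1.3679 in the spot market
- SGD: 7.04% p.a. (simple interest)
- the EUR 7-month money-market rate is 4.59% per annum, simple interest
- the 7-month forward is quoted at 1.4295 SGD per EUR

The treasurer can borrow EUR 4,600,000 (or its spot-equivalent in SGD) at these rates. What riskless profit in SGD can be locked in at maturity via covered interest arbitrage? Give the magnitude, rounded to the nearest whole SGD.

T = 7/12 years.
Keep in EUR, deliver into the forward: 4,600,000·1.026775·1.4295 = SGD 6,751,764.37.
Swap to SGD now, deposit: 4,600,000·1.3679·1.041066667 = SGD 6,550,745.43.
The quoted forward overvalues EUR, so borrow SGD, buy EUR at spot, deposit the EUR at 4.59%, and sell the proceeds forward at 1.4295.
Arbitrage profit = |6,751,764.37 − 6,550,745.43| = SGD 201,019.

SGD 201,019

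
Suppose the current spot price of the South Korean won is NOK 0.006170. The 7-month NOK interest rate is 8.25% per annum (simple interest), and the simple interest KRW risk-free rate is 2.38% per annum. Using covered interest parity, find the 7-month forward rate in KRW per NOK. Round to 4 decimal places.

T = 7/12 years.
NOK growth factor: 1 + 0.0825×7/12 = 1.048125.
KRW growth factor: 1 + 0.0238×7/12 = 1.013883333.
CIP: F = S · (grow NOK)/(grow KRW) = 0.00617 × 1.048125/1.013883333 = 0.00637837810 NOK per KRW.
Quoted the other way: 1/0.00637837810 = 156.7797 KRW per NOK.

156.7797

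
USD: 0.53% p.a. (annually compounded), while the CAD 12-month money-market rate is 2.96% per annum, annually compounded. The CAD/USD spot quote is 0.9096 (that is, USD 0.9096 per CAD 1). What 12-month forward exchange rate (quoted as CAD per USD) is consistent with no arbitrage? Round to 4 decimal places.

1.1260

T = 1 year.
USD accumulates by (1 + 0.0053)^1 = 1.005300.
CAD growth factor: (1 + 0.0296)^1 = 1.029600.
So F = 0.9096 × 1.005300 / 1.029600 = 0.8881322 (USD/CAD).
Invert for CAD per USD: 1 / 0.8881322 = 1.1260.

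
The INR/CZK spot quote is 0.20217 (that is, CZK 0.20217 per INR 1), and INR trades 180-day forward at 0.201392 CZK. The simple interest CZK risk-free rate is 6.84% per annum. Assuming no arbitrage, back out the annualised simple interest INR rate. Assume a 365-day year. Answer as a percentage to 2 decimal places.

T = 180/365 years.
By CIP, F/S equals the CZK-to-INR growth ratio: 0.201392/0.20217 = 0.9961518.
The CZK side grows by 1 + 0.0684×180/365 = 1.0337315.
That pins the INR growth at 1.0377249.
r = (1.0377249 − 1)/(180/365) = 0.076498 → 7.65%.

7.65%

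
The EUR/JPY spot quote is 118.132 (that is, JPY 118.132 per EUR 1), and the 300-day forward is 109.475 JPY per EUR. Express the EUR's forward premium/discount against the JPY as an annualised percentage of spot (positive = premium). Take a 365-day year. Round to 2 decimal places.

-8.92%

T = 300/365 years.
Period premium: (109.475 − 118.132)/118.132 = -0.0732824.
Per annum: -0.0732824 / (300/365) = -0.089160 = -8.92%.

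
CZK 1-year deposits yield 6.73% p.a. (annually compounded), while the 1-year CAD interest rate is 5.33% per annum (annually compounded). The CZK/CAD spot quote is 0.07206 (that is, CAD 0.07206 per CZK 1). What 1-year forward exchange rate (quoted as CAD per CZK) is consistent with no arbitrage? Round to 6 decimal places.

0.071115

T = 1 year.
CAD accumulates by (1 + 0.0533)^1 = 1.053300.
CZK growth factor: (1 + 0.0673)^1 = 1.067300.
So F = 0.07206 × 1.053300 / 1.067300 = 0.07111477 (CAD/CZK).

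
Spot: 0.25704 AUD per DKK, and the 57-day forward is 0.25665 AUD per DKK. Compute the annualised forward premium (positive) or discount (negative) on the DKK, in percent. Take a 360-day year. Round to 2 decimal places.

T = 57/360 years.
(F − S)/S = (0.25665 − 0.25704)/0.25704 = -0.0015173.
Annualise by dividing by T: -0.0015173 / (57/360) = -0.009583 → -0.96%.

-0.96%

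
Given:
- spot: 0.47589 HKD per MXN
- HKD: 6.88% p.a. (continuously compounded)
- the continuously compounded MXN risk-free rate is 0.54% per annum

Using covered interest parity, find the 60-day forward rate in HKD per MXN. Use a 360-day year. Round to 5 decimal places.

T = 60/360 years.
HKD accumulates by e^(0.0688×60/360) = 1.0115327.
Growth of 1 MXN over T: e^(0.0054×60/360) = 1.0009004.
CIP: F = S · (grow HKD)/(grow MXN) = 0.47589 × 1.0115327/1.0009004 = 0.4809453 HKD per MXN.

0.48095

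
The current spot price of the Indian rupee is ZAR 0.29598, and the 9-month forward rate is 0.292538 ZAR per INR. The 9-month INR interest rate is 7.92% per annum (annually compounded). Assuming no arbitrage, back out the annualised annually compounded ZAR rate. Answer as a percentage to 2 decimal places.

T = 9/12 years.
By CIP, F/S equals the ZAR-to-INR growth ratio: 0.292538/0.29598 = 0.9883708.
INR growth factor: (1 + 0.0792)^(9/12) = 1.0588305.
Hence g_ZAR = 1.0465171.
r = 1.0465171^(12/9) − 1 = 0.062499 → 6.25%.

6.25%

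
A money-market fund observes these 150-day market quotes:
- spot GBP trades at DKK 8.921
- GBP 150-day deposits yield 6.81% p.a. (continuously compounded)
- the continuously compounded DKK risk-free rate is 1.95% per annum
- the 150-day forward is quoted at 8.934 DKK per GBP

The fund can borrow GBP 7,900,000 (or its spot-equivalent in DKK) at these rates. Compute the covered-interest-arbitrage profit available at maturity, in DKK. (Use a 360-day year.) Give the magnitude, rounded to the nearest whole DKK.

DKK 1,559,102

T = 150/360 years.
Route A — deposit GBP, sell forward: 7,900,000 × 1.0287814051 × 8.934 = DKK 72,609,951.28.
Route B — convert at spot, deposit DKK: 7,900,000 × 8.921 × 1.0081580974 = DKK 71,050,849.26.
The quoted forward overvalues GBP, so borrow DKK, buy GBP at spot, deposit the GBP at 6.81%, and sell the proceeds forward at 8.934.
Profit = 72,609,951.28 − 71,050,849.26 = DKK 1,559,102.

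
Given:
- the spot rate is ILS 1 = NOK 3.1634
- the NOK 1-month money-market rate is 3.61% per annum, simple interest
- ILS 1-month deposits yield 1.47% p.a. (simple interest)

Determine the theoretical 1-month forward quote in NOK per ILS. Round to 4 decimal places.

T = 1/12 years.
NOK growth factor: 1 + 0.0361×1/12 = 1.0030083.
Growth of 1 ILS over T: 1 + 0.0147×1/12 = 1.001225.
Forward (NOK per ILS) = 3.1634 × 1.0030083 / 1.001225 = 3.169034.

3.1690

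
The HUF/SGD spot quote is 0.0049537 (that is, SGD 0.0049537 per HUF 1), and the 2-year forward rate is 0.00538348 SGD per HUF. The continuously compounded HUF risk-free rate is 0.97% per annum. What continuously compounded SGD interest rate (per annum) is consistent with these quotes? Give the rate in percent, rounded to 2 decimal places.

T = 2 years.
F/S = 0.00538348/0.0049537 = 1.0867594 = (growth of SGD) / (growth of HUF).
HUF growth factor: e^(0.0097×2) = 1.0195894.
That pins the SGD growth at 1.1080484.
Take logs: ln 1.1080484 / 2 = 0.051300, so 5.13%.

5.13%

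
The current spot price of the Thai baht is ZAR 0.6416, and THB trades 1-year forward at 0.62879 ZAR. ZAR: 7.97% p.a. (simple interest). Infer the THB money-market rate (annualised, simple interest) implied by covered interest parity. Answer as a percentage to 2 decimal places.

10.17%

T = 1 year.
CIP gives F = S · g_ZAR/g_THB, so g_ZAR/g_THB = 0.62879/0.6416 = 0.9800343.
The ZAR side grows by 1 + 0.0797×1 = 1.079700.
So the THB growth factor = 1.1016961.
r = (1.1016961 − 1)/1 = 0.101696 → 10.17%.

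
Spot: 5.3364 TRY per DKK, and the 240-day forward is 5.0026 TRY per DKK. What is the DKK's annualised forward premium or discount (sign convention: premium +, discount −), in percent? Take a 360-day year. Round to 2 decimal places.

-9.38%

T = 240/360 years.
Period premium: (5.0026 − 5.3364)/5.3364 = -0.0625515.
Annualise by dividing by T: -0.0625515 / (240/360) = -0.093827 → -9.38%.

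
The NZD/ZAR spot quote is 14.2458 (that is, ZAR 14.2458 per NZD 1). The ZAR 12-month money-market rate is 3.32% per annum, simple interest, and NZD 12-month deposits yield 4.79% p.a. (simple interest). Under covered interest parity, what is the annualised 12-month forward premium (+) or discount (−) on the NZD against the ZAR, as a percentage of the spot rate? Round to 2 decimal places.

T = 1 year.
F = S · g_ZAR/g_NZD = 14.2458 × 1.033200/1.047900 = 14.0459591.
Annualised premium = (F − S)/S × (1/T) = (14.0459591 − 14.2458)/14.2458 ÷ 1 = -1.40%.

-1.40%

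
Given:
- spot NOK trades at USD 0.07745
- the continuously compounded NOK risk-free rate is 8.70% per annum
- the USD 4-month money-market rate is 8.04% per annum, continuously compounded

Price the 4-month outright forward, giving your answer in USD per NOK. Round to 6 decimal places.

0.077280

T = 4/12 years.
Growth of 1 USD over T: e^(0.0804×4/12) = 1.0271623.
Growth of 1 NOK over T: e^(0.0870×4/12) = 1.0294246.
CIP: F = S · (grow USD)/(grow NOK) = 0.07745 × 1.0271623/1.0294246 = 0.07727979 USD per NOK.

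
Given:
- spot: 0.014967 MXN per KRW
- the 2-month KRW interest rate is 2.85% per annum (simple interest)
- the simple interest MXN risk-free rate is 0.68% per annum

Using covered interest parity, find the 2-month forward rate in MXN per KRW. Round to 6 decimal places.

T = 2/12 years.
Growth of 1 MXN over T: 1 + 0.0068×2/12 = 1.0011333.
KRW accumulates by 1 + 0.0285×2/12 = 1.004750.
CIP: F = S · (grow MXN)/(grow KRW) = 0.014967 × 1.0011333/1.004750 = 0.01491312 MXN per KRW.

0.014913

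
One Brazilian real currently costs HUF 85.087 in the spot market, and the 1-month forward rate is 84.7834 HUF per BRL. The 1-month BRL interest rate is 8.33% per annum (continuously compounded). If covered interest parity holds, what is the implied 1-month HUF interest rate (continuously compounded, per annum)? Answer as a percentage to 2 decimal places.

4.04%

T = 1/12 years.
CIP gives F = S · g_HUF/g_BRL, so g_HUF/g_BRL = 84.7834/85.087 = 0.9964319.
BRL growth factor: e^(0.0833×1/12) = 1.0069658.
So the HUF growth factor = 1.0033728.
Take logs: ln 1.0033728 / (1/12) = 0.040405, so 4.04%.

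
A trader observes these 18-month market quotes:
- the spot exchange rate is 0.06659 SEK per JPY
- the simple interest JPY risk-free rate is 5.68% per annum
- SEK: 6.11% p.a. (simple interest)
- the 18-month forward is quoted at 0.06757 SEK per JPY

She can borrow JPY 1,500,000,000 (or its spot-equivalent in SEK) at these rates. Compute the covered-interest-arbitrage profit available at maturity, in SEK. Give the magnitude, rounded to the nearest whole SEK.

T = 18/12 years.
Route A — deposit JPY, sell forward: 1,500,000,000 × 1.085200 × 0.06757 = SEK 109,990,446.00.
Route B — convert at spot, deposit SEK: 1,500,000,000 × 0.06659 × 1.091650 = SEK 109,039,460.25.
The quoted forward overvalues JPY, so borrow SEK, buy JPY at spot, deposit the JPY at 5.68%, and sell the proceeds forward at 0.06757.
Arbitrage profit = |109,990,446.00 − 109,039,460.25| = SEK 950,986.

SEK 950,986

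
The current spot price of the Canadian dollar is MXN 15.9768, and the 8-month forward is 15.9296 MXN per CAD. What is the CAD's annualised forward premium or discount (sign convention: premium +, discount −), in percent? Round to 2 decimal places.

-0.44%

T = 8/12 years.
CAD trades forward at -0.29543% vs spot over the period.
×(1/T) gives -0.44% p.a.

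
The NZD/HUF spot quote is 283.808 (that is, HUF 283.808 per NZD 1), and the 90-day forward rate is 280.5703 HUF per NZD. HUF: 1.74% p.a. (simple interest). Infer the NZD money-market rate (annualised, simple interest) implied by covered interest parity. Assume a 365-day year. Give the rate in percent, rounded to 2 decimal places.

6.44%

T = 90/365 years.
By CIP, F/S equals the HUF-to-NZD growth ratio: 280.5703/283.808 = 0.9885919.
HUF growth factor: 1 + 0.0174×90/365 = 1.0042904.
That pins the NZD growth at 1.0158797.
r = (1.0158797 − 1)/(90/365) = 0.064401 → 6.44%.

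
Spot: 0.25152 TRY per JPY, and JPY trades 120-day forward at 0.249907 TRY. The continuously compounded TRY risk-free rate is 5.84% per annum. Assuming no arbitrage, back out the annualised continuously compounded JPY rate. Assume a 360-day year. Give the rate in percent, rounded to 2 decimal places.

T = 120/360 years.
F/S = 0.249907/0.25152 = 0.9935870 = (growth of TRY) / (growth of JPY).
The TRY side grows by e^(0.0584×120/360) = 1.0196574.
That pins the JPY growth at 1.0262387.
r = ln(1.0262387)/(120/360) = 0.077701 → 7.77%.

7.77%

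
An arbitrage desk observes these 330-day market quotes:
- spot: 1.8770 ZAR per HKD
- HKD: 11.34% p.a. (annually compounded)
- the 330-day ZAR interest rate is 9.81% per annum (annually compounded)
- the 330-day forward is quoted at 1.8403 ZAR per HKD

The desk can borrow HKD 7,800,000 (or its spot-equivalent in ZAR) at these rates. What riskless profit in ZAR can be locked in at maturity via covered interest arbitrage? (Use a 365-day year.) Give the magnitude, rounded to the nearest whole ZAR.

ZAR 114,877

T = 330/365 years.
Route A — deposit HKD, sell forward: 7,800,000 × 1.1019904036 × 1.8403 = ZAR 15,818,344.93.
Route B — convert at spot, deposit ZAR: 7,800,000 × 1.8770 × 1.0882902137 = ZAR 15,933,221.70.
The quoted forward undervalues HKD, so borrow HKD, convert to ZAR at spot, deposit the ZAR at 9.81%, and buy HKD forward at 1.8403 to cover the loan.
Profit = 15,933,221.70 − 15,818,344.93 = ZAR 114,877.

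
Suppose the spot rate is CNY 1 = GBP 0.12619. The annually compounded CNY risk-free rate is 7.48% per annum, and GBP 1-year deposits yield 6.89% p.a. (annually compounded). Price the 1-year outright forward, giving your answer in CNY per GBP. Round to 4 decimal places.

T = 1 year.
GBP accumulates by (1 + 0.0689)^1 = 1.068900.
CNY accumulates by (1 + 0.0748)^1 = 1.074800.
CIP: F = S · (grow GBP)/(grow CNY) = 0.12619 × 1.068900/1.074800 = 0.1254973 GBP per CNY.
Invert for CNY per GBP: 1 / 0.1254973 = 7.9683.

7.9683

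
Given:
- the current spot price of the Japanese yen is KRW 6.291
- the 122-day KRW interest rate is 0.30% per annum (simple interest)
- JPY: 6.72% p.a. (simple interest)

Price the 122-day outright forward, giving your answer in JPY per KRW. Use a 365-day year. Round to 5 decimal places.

0.16236

T = 122/365 years.
Growth of 1 KRW over T: 1 + 0.0030×122/365 = 1.0010027.
JPY growth factor: 1 + 0.0672×122/365 = 1.0224614.
So F = 6.291 × 1.0010027 / 1.0224614 = 6.158969 (KRW/JPY).
Quoted the other way: 1/6.158969 = 0.16236 JPY per KRW.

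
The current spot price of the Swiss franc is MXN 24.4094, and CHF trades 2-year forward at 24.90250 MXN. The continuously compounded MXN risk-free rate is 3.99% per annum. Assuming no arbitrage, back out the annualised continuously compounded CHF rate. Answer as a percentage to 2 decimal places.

2.99%

T = 2 years.
F/S = 24.9025/24.4094 = 1.0202012 = (growth of MXN) / (growth of CHF).
The MXN side grows by e^(0.0399×2) = 1.0830704.
That pins the CHF growth at 1.0616243.
Take logs: ln 1.0616243 / 2 = 0.029900, so 2.99%.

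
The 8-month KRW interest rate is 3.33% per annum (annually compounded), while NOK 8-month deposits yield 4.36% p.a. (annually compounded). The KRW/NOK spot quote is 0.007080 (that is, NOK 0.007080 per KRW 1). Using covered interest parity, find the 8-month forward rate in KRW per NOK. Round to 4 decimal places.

140.3121

T = 8/12 years.
NOK accumulates by (1 + 0.0436)^(8/12) = 1.028859441.
KRW growth factor: (1 + 0.0333)^(8/12) = 1.022078579.
So F = 0.00708 × 1.028859441 / 1.022078579 = 0.00712697144 (NOK/KRW).
Invert for KRW per NOK: 1 / 0.00712697144 = 140.3121.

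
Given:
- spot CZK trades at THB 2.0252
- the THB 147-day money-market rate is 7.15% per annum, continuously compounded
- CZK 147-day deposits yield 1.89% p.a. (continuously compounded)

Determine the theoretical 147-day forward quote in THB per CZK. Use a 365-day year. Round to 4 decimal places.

2.0686

T = 147/365 years.
Growth of 1 THB over T: e^(0.0715×147/365) = 1.0292145.
Growth of 1 CZK over T: e^(0.0189×147/365) = 1.0076408.
CIP: F = S · (grow THB)/(grow CZK) = 2.0252 × 1.0292145/1.0076408 = 2.068560 THB per CZK.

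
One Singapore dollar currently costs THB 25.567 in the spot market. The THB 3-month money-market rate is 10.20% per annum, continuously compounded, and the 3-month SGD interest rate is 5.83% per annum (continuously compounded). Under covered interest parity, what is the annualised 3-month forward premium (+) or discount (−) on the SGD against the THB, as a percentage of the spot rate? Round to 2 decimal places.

+4.39%

T = 3/12 years.
CIP forward (THB per SGD) = 25.567 × 1.0258279/1.0146817 = 25.847852.
Annualised premium = (F − S)/S × (1/T) = (25.847852 − 25.567)/25.567 ÷ (3/12) = 4.39%.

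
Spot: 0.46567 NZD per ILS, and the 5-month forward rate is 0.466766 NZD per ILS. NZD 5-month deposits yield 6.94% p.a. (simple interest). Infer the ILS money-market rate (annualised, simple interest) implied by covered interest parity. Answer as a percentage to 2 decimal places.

T = 5/12 years.
CIP gives F = S · g_NZD/g_ILS, so g_NZD/g_ILS = 0.466766/0.46567 = 1.0023536.
NZD growth factor: 1 + 0.0694×5/12 = 1.0289167.
That pins the ILS growth at 1.0265007.
r = (1.0265007 − 1)/(5/12) = 0.063602 → 6.36%.

6.36%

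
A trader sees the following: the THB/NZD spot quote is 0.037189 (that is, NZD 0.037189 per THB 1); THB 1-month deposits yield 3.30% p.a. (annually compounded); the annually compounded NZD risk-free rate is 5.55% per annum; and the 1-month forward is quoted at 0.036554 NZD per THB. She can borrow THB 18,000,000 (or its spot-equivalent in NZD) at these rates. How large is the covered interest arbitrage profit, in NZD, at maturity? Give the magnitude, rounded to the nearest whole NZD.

NZD 12,667

T = 1/12 years.
Invest the THB and cover forward: 18,000,000 × 1.00270926 × 0.036554 = NZD 659,754.62.
Convert at spot and invest in NZD: 18,000,000 × 0.037189 × 1.00451136 = NZD 672,421.91.
The quoted forward undervalues THB, so borrow THB, convert to NZD at spot, deposit the NZD at 5.55%, and buy THB forward at 0.036554 to cover the loan.
The gap between the two covered legs is NZD 12,667.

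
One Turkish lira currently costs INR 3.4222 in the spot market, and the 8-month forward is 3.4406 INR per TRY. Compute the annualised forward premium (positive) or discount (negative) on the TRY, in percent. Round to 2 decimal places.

+0.81%

T = 8/12 years.
Period premium: (3.4406 − 3.4222)/3.4222 = 0.0053767.
Per annum: 0.0053767 / (8/12) = 0.008065 = 0.81%.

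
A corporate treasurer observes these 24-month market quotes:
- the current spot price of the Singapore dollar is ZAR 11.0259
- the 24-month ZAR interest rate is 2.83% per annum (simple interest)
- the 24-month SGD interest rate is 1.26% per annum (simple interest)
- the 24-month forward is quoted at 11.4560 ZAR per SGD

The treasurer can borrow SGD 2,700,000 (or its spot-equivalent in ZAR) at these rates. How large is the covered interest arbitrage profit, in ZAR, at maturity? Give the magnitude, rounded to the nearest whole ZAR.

T = 2 years.
Invest the SGD and cover forward: 2,700,000 × 1.025200 × 11.4560 = ZAR 31,710,666.24.
Convert at spot and invest in ZAR: 2,700,000 × 11.0259 × 1.056600 = ZAR 31,454,908.04.
The quoted forward overvalues SGD, so borrow ZAR, buy SGD at spot, deposit the SGD at 1.26%, and sell the proceeds forward at 11.4560.
Arbitrage profit = |31,710,666.24 − 31,454,908.04| = ZAR 255,758.

ZAR 255,758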